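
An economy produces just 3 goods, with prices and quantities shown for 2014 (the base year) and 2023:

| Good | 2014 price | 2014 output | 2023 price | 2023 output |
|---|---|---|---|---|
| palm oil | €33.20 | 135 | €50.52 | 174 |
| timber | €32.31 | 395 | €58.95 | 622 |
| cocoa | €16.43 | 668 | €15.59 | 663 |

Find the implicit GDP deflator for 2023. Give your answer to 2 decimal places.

Nominal GDP 2023 = 50.52·174 + 58.95·622 + 15.59·663 = 55793.55.
Real GDP 2023 (at 2014 prices) = 33.20·174 + 32.31·622 + 16.43·663 = 36766.71.
Deflator = Nominal/Real × 100 = 55793.55/36766.71 × 100 = 151.750.

151.75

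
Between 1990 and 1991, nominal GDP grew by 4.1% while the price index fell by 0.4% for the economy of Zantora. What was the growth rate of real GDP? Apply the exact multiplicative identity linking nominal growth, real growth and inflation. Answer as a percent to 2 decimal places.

(1 + g_nom) = (1 + g_real)(1 + π), so g_real = 1.0410 / 0.9960 − 1 = 0.04518.

4.52%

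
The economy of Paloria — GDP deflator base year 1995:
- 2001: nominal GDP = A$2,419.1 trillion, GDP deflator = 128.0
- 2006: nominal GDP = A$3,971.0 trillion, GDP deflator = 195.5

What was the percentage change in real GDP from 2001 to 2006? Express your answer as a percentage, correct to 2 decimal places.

7.48%

Deflate each year: 2001 → 2419.1/1.280 = 1889.92; 2006 → 3971.0/1.955 = 2031.20.
So real GDP changed by 2031.20/1889.92 − 1 = 0.0748, i.e. 7.48%.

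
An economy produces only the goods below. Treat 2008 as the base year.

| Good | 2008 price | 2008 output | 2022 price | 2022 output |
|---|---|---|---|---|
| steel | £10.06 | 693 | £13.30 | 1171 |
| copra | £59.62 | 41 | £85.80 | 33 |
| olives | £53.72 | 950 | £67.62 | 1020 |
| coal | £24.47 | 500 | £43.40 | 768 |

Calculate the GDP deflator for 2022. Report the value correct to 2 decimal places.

138.21

Nominal GDP 2022 = 13.30·1171 + 85.80·33 + 67.62·1020 + 43.40·768 = 120709.30.
Real GDP 2022 (at 2008 prices) = 10.06·1171 + 59.62·33 + 53.72·1020 + 24.47·768 = 87335.08.
Deflator = Nominal/Real × 100 = 120709.30/87335.08 × 100 = 138.214.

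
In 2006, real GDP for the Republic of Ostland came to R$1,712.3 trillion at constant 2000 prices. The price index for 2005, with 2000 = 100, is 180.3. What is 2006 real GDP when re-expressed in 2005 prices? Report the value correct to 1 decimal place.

R$3,087.3 trillion

Real GDP in 2005 prices = Real GDP in 2000 prices × (P_2005/P_2000) = 1712.3 × 1.803 = 3087.28.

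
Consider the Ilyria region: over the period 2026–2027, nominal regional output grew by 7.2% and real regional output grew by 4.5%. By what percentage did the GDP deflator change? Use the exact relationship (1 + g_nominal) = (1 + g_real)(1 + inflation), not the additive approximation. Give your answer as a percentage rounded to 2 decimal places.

2.58%

(1 + g_nom) = (1 + g_real)(1 + π), so π = 1.0720 / 1.0450 − 1 = 0.02584.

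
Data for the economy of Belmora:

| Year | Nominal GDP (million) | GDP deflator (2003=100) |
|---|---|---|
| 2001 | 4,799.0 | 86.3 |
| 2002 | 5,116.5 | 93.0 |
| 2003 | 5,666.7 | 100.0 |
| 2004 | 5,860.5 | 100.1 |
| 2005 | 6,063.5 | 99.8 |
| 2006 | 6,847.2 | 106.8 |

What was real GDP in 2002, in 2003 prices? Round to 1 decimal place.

Real GDP 2002 = 5116.5 / 0.930 = 5501.61.

5,501.6 million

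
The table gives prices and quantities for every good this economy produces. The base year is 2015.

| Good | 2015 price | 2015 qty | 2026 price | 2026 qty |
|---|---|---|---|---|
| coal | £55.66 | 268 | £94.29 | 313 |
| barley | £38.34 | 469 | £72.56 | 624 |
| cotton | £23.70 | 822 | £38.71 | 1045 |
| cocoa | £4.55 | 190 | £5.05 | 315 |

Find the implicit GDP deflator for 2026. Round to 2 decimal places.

172.97

Nominal GDP 2026 = 94.29·313 + 72.56·624 + 38.71·1045 + 5.05·315 = 116832.91.
Real GDP 2026 (at 2015 prices) = 55.66·313 + 38.34·624 + 23.70·1045 + 4.55·315 = 67545.49.
Deflator = Nominal/Real × 100 = 116832.91/67545.49 × 100 = 172.969.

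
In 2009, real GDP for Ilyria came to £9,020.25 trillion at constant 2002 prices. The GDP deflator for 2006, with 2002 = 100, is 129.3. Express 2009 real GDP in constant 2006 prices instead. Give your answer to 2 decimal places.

£11,663.18 trillion

Real GDP in 2006 prices = Real GDP in 2002 prices × (P_2006/P_2002) = 9020.25 × 1.293 = 11663.18.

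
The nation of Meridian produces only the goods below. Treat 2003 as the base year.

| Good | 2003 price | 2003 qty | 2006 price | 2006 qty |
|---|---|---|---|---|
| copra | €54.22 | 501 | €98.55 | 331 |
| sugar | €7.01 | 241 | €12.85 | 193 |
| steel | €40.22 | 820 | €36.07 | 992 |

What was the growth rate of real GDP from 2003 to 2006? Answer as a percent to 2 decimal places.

-4.26%

Real GDP 2003 = Nominal GDP 2003 = 54.22·501 + 7.01·241 + 40.22·820 = 61834.03.
Real GDP 2006 (at 2003 prices) = 54.22·331 + 7.01·193 + 40.22·992 = 59197.99.
Real growth = 59197.99/61834.03 − 1 = -0.0426.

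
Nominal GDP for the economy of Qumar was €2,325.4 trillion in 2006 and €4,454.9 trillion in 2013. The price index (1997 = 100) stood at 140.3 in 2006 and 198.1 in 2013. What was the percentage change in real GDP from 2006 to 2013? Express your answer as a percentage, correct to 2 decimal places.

Real GDP 2006 = 2325.4 / 1.403 = 1657.45.
Real GDP 2013 = 4454.9 / 1.981 = 2248.81.
Real growth = 2248.81 / 1657.45 − 1 = 0.3568.

35.68%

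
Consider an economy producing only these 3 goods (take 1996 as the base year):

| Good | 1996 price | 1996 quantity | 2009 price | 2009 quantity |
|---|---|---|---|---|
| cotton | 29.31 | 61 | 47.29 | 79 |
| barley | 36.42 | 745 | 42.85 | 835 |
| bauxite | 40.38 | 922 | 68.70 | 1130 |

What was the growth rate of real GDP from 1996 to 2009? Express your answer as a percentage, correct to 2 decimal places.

Real GDP 1996 = Nominal GDP 1996 = 29.31·61 + 36.42·745 + 40.38·922 = 66151.17.
Real GDP 2009 (at 1996 prices) = 29.31·79 + 36.42·835 + 40.38·1130 = 78355.59.
Real growth = 78355.59/66151.17 − 1 = 0.1845.

18.45%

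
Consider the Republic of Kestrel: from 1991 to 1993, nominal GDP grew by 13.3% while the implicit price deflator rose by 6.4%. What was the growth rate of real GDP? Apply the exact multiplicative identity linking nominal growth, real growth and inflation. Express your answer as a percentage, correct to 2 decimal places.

(1 + g_nom) = (1 + g_real)(1 + π), so g_real = 1.1330 / 1.0640 − 1 = 0.06485.

6.48%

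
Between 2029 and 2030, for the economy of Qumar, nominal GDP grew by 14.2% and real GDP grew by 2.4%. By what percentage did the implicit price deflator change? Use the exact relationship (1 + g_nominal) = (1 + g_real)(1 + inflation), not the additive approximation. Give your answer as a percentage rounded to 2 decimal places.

(1 + g_nom) = (1 + g_real)(1 + π), so π = 1.1420 / 1.0240 − 1 = 0.11523.

11.52%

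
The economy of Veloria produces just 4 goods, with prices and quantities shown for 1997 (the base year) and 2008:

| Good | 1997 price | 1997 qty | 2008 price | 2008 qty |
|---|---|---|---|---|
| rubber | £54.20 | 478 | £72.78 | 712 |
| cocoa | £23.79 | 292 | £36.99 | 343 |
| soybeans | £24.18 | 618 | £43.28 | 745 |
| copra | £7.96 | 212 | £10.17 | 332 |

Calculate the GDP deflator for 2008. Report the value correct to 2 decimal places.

Nominal GDP 2008 = 72.78·712 + 36.99·343 + 43.28·745 + 10.17·332 = 100126.97.
Real GDP 2008 (at 1997 prices) = 54.20·712 + 23.79·343 + 24.18·745 + 7.96·332 = 67407.19.
Deflator = Nominal/Real × 100 = 100126.97/67407.19 × 100 = 148.540.

148.54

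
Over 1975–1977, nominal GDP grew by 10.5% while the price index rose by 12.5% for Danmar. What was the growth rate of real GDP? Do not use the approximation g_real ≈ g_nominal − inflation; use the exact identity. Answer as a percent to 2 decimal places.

(1 + g_nom) = (1 + g_real)(1 + π), so g_real = 1.1050 / 1.1250 − 1 = -0.01778.

-1.78%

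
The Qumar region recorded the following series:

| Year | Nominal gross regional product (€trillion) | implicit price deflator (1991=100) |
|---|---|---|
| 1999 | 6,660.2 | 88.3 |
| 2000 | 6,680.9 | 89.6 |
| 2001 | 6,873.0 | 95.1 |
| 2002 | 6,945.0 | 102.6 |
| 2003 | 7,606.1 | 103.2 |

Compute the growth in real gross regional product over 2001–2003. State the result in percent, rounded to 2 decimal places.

1.98%

Real gross regional product 2001 = 6873.0/0.951 = 7227.13.
Real gross regional product 2003 = 7606.1/1.032 = 7370.25.
Change = 7370.25/7227.13 − 1 = 0.0198.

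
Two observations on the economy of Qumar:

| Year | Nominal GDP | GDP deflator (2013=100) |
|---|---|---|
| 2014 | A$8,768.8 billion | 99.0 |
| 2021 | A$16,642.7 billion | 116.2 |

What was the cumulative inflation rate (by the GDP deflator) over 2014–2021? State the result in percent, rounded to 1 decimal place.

17.4%

Price-level change = 116.2 / 99.0 − 1 = 0.1737.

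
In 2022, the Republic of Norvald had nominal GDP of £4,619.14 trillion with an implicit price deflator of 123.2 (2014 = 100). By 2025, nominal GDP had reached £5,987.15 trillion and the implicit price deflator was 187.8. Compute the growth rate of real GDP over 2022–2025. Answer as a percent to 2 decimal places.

-14.97%

Real GDP 2022 = 4619.14 / 1.232 = 3749.30.
Real GDP 2025 = 5987.15 / 1.878 = 3188.05.
Real growth = 3188.05 / 3749.30 − 1 = -0.1497.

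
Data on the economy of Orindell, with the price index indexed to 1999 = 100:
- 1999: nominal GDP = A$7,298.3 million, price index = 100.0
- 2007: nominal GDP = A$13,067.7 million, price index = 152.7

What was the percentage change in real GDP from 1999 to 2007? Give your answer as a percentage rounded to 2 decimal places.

Deflate each year: 1999 → 7298.3/1.000 = 7298.30; 2007 → 13067.7/1.527 = 8557.76.
So real GDP changed by 8557.76/7298.30 − 1 = 0.1726, i.e. 17.26%.

17.26%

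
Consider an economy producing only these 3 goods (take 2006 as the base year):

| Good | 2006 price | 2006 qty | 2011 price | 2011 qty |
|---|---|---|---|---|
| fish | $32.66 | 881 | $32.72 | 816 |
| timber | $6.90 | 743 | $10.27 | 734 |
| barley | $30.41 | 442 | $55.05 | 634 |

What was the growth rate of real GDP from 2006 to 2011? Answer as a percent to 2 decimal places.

Real GDP 2006 = Nominal GDP 2006 = 32.66·881 + 6.90·743 + 30.41·442 = 47341.38.
Real GDP 2011 (at 2006 prices) = 32.66·816 + 6.90·734 + 30.41·634 = 50995.10.
Real growth = 50995.10/47341.38 − 1 = 0.0772.

7.72%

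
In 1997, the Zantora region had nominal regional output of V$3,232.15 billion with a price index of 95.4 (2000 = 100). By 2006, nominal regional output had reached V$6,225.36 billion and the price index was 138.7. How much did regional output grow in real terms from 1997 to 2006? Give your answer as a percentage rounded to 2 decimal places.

Deflate each year: 1997 → 3232.15/0.954 = 3388.00; 2006 → 6225.36/1.387 = 4488.36.
So real regional output changed by 4488.36/3388.00 − 1 = 0.3248, i.e. 32.48%.

32.48%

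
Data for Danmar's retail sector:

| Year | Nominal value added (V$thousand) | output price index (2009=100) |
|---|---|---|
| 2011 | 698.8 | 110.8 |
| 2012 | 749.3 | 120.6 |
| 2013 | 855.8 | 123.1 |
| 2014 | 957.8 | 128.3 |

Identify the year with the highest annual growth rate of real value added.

2012: real = 749.3/1.206 = 621.31; growth vs 2011 (630.69) = -1.49%.
2013: real = 855.8/1.231 = 695.21; growth vs 2012 (621.31) = 11.89%.
2014: real = 957.8/1.283 = 746.53; growth vs 2013 (695.21) = 7.38%.

2013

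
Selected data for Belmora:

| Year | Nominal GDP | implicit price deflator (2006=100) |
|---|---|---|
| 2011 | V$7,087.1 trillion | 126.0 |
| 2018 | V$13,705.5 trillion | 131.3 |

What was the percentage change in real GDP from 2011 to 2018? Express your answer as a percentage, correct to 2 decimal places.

Deflate each year: 2011 → 7087.1/1.260 = 5624.68; 2018 → 13705.5/1.313 = 10438.31.
So real GDP changed by 10438.31/5624.68 − 1 = 0.8558, i.e. 85.58%.

85.58%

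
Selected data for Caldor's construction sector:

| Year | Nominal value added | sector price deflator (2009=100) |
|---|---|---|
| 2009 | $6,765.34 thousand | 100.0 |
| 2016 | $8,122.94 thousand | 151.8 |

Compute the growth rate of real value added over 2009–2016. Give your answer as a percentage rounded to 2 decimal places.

Deflate each year: 2009 → 6765.34/1.000 = 6765.34; 2016 → 8122.94/1.518 = 5351.08.
So real value added changed by 5351.08/6765.34 − 1 = -0.2090, i.e. -20.90%.

-20.90%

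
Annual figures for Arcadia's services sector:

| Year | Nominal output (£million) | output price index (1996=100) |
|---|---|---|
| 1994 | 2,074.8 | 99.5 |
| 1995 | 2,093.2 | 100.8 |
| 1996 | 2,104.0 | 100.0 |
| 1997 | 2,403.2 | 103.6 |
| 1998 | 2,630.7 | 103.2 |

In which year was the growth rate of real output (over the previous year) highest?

1997

1995: real = 2093.2/1.008 = 2076.59; growth vs 1994 (2085.23) = -0.41%.
1996: real = 2104.0/1.000 = 2104.00; growth vs 1995 (2076.59) = 1.32%.
1997: real = 2403.2/1.036 = 2319.69; growth vs 1996 (2104.00) = 10.25%.
1998: real = 2630.7/1.032 = 2549.13; growth vs 1997 (2319.69) = 9.89%.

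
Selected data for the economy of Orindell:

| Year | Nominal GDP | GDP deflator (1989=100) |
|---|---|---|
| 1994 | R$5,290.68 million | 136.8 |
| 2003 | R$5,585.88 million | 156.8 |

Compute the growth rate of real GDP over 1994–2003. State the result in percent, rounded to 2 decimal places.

Real GDP 1994 = 5290.68 / 1.368 = 3867.46.
Real GDP 2003 = 5585.88 / 1.568 = 3562.42.
Real growth = 3562.42 / 3867.46 − 1 = -0.0789.

-7.89%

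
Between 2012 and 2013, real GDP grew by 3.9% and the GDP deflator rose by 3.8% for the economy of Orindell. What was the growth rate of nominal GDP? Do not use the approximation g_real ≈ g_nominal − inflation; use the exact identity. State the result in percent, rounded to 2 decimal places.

7.85%

(1 + g_nom) = (1 + g_real)(1 + π) = 1.0390 × 1.0380 = 1.07848.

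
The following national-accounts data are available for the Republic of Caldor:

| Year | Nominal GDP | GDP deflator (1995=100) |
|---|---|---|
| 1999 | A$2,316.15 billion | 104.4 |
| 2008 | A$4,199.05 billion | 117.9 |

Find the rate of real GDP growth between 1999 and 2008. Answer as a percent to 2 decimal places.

Real GDP 1999 = 2316.15 / 1.044 = 2218.53.
Real GDP 2008 = 4199.05 / 1.179 = 3561.54.
Real growth = 3561.54 / 2218.53 − 1 = 0.6054.

60.54%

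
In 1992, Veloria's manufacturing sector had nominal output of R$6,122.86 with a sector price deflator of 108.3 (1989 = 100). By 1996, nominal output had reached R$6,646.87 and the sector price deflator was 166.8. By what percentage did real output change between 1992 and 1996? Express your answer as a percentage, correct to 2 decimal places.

Deflate each year: 1992 → 6122.86/1.083 = 5653.61; 1996 → 6646.87/1.668 = 3984.93.
So real output changed by 3984.93/5653.61 − 1 = -0.2952, i.e. -29.52%.

-29.52%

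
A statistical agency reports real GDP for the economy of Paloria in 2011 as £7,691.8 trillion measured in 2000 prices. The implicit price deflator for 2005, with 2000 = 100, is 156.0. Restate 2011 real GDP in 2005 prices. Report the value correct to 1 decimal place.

£11,999.2 trillion

Real GDP in 2005 prices = Real GDP in 2000 prices × (P_2005/P_2000) = 7691.8 × 1.560 = 11999.21.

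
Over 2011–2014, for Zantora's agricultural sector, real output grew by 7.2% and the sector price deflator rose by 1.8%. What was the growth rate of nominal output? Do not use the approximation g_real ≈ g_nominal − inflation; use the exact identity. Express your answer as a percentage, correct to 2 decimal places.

9.13%

(1 + g_nom) = (1 + g_real)(1 + π) = 1.0720 × 1.0180 = 1.09130.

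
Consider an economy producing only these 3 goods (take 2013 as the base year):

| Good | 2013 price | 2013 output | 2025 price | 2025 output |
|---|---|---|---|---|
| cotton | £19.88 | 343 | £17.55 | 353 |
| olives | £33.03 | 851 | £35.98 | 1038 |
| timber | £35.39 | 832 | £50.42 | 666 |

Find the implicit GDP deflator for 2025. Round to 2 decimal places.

118.88

Nominal GDP 2025 = 17.55·353 + 35.98·1038 + 50.42·666 = 77122.11.
Real GDP 2025 (at 2013 prices) = 19.88·353 + 33.03·1038 + 35.39·666 = 64872.52.
Deflator = Nominal/Real × 100 = 77122.11/64872.52 × 100 = 118.883.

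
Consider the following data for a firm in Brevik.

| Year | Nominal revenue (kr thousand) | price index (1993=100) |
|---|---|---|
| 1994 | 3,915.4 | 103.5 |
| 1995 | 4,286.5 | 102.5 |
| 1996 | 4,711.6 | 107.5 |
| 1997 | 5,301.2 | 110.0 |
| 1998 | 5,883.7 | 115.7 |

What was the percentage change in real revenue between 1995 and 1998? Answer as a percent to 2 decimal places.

Real revenue 1995 = 4286.5/1.025 = 4181.95.
Real revenue 1998 = 5883.7/1.157 = 5085.31.
Change = 5085.31/4181.95 − 1 = 0.2160.

21.60%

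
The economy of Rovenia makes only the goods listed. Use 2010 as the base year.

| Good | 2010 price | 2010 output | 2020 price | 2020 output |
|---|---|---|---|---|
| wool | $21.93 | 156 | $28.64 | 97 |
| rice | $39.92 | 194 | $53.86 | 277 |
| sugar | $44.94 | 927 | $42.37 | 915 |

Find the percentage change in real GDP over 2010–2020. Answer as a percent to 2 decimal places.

Real GDP 2010 = Nominal GDP 2010 = 21.93·156 + 39.92·194 + 44.94·927 = 52824.94.
Real GDP 2020 (at 2010 prices) = 21.93·97 + 39.92·277 + 44.94·915 = 54305.15.
Real growth = 54305.15/52824.94 − 1 = 0.0280.

2.80%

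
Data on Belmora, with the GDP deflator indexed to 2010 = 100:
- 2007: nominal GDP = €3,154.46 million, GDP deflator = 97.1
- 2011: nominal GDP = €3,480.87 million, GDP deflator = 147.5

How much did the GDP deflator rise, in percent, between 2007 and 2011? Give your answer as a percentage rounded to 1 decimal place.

51.9%

Price-level change = 147.5 / 97.1 − 1 = 0.5191.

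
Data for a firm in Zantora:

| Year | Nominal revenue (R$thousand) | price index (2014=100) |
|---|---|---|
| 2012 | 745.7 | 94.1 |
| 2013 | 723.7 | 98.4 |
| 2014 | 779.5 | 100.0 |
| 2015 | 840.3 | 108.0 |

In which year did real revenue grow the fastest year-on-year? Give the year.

2013: real = 723.7/0.984 = 735.47; growth vs 2012 (792.45) = -7.19%.
2014: real = 779.5/1.000 = 779.50; growth vs 2013 (735.47) = 5.99%.
2015: real = 840.3/1.080 = 778.06; growth vs 2014 (779.50) = -0.18%.

2014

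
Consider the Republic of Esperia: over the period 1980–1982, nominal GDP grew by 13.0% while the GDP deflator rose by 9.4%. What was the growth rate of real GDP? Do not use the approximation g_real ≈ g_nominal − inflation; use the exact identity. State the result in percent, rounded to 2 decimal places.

3.29%

(1 + g_nom) = (1 + g_real)(1 + π), so g_real = 1.1300 / 1.0940 − 1 = 0.03291.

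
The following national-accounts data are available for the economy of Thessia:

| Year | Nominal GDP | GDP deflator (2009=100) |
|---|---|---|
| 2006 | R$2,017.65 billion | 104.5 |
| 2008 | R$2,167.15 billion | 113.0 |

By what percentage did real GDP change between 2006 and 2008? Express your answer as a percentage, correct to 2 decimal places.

Deflate each year: 2006 → 2017.65/1.045 = 1930.77; 2008 → 2167.15/1.130 = 1917.83.
So real GDP changed by 1917.83/1930.77 − 1 = -0.0067, i.e. -0.67%.

-0.67%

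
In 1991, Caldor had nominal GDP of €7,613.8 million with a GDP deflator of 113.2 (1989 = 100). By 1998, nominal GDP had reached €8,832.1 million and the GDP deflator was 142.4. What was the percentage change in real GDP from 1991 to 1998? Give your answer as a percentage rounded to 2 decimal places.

-7.79%

Deflate each year: 1991 → 7613.8/1.132 = 6725.97; 1998 → 8832.1/1.424 = 6202.32.
So real GDP changed by 6202.32/6725.97 − 1 = -0.0779, i.e. -7.79%.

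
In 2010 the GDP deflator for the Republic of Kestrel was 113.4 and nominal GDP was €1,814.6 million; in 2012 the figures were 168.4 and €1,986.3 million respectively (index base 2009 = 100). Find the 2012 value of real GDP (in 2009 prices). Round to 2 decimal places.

€1,179.51 million

Real GDP = Nominal / (GDP deflator/100) = 1986.3 / 1.684 = 1179.51.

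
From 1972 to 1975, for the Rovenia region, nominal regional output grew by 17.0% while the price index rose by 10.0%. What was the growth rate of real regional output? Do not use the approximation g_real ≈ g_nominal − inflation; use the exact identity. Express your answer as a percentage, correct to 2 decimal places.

6.36%

(1 + g_nom) = (1 + g_real)(1 + π), so g_real = 1.1700 / 1.1000 − 1 = 0.06364.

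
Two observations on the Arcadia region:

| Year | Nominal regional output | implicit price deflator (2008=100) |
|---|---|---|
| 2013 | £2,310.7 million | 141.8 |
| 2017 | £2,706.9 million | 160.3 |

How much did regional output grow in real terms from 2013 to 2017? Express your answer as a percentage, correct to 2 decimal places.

Deflate each year: 2013 → 2310.7/1.418 = 1629.55; 2017 → 2706.9/1.603 = 1688.65.
So real regional output changed by 1688.65/1629.55 − 1 = 0.0363, i.e. 3.63%.

3.63%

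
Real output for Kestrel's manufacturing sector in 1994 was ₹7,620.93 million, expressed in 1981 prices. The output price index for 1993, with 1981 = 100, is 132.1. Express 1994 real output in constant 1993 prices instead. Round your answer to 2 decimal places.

Real output in 1993 prices = Real output in 1981 prices × (P_1993/P_1981) = 7620.93 × 1.321 = 10067.25.

₹10,067.25 million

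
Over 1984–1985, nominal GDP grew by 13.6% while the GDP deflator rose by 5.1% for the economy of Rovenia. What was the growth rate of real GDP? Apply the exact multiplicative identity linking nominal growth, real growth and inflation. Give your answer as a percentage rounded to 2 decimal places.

(1 + g_nom) = (1 + g_real)(1 + π), so g_real = 1.1360 / 1.0510 − 1 = 0.08088.

8.09%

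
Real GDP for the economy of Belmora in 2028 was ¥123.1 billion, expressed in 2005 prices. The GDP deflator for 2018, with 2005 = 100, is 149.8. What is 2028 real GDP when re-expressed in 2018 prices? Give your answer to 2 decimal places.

Real GDP in 2018 prices = Real GDP in 2005 prices × (P_2018/P_2005) = 123.1 × 1.498 = 184.40.

¥184.40 billion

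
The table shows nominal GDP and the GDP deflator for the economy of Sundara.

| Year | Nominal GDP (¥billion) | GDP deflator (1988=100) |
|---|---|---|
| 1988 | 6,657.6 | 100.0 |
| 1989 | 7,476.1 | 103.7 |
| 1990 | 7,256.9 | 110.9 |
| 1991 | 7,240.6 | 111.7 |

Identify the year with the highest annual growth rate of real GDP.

1989

1989: real = 7476.1/1.037 = 7209.35; growth vs 1988 (6657.60) = 8.29%.
1990: real = 7256.9/1.109 = 6543.64; growth vs 1989 (7209.35) = -9.23%.
1991: real = 7240.6/1.117 = 6482.18; growth vs 1990 (6543.64) = -0.94%.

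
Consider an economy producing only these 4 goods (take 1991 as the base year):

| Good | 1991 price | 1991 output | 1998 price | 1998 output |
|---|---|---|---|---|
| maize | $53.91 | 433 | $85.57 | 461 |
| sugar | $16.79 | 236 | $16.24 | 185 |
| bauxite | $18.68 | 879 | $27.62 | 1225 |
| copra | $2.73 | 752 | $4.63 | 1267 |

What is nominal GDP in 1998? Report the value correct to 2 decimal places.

$82152.88

Nominal GDP 1998 = Σ (p_1998 × q_1998) = 85.57·461 + 16.24·185 + 27.62·1225 + 4.63·1267 = 82152.88.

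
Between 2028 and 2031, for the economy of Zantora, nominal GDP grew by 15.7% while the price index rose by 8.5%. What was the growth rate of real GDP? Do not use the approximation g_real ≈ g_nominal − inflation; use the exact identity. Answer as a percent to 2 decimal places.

6.64%

(1 + g_nom) = (1 + g_real)(1 + π), so g_real = 1.1570 / 1.0850 − 1 = 0.06636.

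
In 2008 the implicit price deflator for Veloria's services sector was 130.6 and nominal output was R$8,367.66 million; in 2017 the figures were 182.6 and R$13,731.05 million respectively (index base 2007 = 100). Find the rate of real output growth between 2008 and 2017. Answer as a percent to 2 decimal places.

17.37%

Deflate each year: 2008 → 8367.66/1.306 = 6407.09; 2017 → 13731.05/1.826 = 7519.74.
So real output changed by 7519.74/6407.09 − 1 = 0.1737, i.e. 17.37%.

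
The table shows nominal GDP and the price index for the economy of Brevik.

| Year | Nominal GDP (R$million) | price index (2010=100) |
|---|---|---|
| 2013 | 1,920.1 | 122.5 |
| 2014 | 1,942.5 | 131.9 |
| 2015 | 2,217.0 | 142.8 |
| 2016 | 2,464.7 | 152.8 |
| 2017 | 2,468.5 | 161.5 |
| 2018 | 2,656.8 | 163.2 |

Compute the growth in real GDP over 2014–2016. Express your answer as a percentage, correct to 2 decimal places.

Real GDP 2014 = 1942.5/1.319 = 1472.71.
Real GDP 2016 = 2464.7/1.528 = 1613.02.
Change = 1613.02/1472.71 − 1 = 0.0953.

9.53%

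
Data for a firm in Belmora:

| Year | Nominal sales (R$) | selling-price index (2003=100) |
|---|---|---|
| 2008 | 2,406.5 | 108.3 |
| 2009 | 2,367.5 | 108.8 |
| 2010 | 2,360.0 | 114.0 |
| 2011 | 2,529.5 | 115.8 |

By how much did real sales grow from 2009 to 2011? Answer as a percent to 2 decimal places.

Real sales 2009 = 2367.5/1.088 = 2176.01.
Real sales 2011 = 2529.5/1.158 = 2184.37.
Change = 2184.37/2176.01 − 1 = 0.0038.

0.38%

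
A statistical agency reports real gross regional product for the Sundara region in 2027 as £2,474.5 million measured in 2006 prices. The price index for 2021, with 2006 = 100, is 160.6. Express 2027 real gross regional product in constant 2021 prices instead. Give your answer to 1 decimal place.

Real gross regional product in 2021 prices = Real gross regional product in 2006 prices × (P_2021/P_2006) = 2474.5 × 1.606 = 3974.05.

£3,974.0 million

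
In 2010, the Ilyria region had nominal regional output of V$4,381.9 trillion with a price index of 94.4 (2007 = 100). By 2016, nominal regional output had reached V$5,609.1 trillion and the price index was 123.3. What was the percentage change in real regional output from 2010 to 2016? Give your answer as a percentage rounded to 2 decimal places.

-2.00%

Deflate each year: 2010 → 4381.9/0.944 = 4641.84; 2016 → 5609.1/1.233 = 4549.15.
So real regional output changed by 4549.15/4641.84 − 1 = -0.0200, i.e. -2.00%.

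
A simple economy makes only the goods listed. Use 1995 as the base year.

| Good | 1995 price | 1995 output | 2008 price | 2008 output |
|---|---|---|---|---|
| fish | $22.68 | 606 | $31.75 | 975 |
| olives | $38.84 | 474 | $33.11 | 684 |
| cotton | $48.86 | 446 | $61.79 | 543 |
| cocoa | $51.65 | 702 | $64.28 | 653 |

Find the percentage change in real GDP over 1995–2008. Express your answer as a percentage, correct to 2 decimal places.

Real GDP 1995 = Nominal GDP 1995 = 22.68·606 + 38.84·474 + 48.86·446 + 51.65·702 = 90204.10.
Real GDP 2008 (at 1995 prices) = 22.68·975 + 38.84·684 + 48.86·543 + 51.65·653 = 108937.99.
Real growth = 108937.99/90204.10 − 1 = 0.2077.

20.77%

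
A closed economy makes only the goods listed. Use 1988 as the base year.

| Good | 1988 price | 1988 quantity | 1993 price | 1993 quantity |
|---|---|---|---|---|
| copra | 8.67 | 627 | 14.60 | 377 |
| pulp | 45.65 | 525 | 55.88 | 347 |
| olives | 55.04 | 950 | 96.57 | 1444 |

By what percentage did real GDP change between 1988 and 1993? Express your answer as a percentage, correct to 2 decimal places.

Real GDP 1988 = Nominal GDP 1988 = 8.67·627 + 45.65·525 + 55.04·950 = 81690.34.
Real GDP 1993 (at 1988 prices) = 8.67·377 + 45.65·347 + 55.04·1444 = 98586.90.
Real growth = 98586.90/81690.34 − 1 = 0.2068.

20.68%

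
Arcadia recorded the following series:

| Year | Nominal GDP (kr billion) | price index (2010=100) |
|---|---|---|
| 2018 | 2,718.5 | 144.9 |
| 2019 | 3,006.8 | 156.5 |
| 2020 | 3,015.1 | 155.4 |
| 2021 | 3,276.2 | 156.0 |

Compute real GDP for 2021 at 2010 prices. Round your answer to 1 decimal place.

Real GDP 2021 = 3276.2 / 1.560 = 2100.13.

kr 2,100.1 billion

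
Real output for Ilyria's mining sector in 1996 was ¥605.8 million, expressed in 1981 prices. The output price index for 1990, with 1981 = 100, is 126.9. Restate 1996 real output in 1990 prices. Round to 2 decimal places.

Real output in 1990 prices = Real output in 1981 prices × (P_1990/P_1981) = 605.8 × 1.269 = 768.76.

¥768.76 million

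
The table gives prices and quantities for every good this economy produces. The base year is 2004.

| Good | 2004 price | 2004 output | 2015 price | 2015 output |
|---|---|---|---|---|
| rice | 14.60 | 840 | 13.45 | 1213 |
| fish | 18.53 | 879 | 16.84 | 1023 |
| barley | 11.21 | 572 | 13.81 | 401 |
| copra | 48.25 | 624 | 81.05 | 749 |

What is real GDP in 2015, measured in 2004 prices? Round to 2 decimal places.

77300.45

Real GDP 2015 = Σ (p_2004 × q_2015) = 14.60·1213 + 18.53·1023 + 11.21·401 + 48.25·749 = 77300.45.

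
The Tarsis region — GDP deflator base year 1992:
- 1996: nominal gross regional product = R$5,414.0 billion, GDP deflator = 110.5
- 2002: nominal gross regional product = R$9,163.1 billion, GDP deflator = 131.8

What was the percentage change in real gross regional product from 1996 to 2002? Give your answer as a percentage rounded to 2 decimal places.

41.90%

Deflate each year: 1996 → 5414.0/1.105 = 4899.55; 2002 → 9163.1/1.318 = 6952.28.
So real gross regional product changed by 6952.28/4899.55 − 1 = 0.4190, i.e. 41.90%.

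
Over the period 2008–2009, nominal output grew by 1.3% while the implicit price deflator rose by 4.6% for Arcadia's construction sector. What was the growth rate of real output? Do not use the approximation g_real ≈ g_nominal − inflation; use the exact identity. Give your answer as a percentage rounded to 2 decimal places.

-3.15%

(1 + g_nom) = (1 + g_real)(1 + π), so g_real = 1.0130 / 1.0460 − 1 = -0.03155.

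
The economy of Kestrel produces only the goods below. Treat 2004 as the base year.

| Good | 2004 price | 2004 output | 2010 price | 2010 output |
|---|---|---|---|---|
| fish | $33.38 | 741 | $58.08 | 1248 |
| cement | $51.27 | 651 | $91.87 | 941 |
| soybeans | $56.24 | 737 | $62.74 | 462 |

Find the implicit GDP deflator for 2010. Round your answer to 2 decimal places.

Nominal GDP 2010 = 58.08·1248 + 91.87·941 + 62.74·462 = 187919.39.
Real GDP 2010 (at 2004 prices) = 33.38·1248 + 51.27·941 + 56.24·462 = 115886.19.
Deflator = Nominal/Real × 100 = 187919.39/115886.19 × 100 = 162.159.

162.16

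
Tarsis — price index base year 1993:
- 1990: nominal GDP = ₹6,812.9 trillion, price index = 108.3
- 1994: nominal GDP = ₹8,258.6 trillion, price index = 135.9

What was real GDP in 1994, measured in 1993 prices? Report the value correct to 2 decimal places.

Real GDP = Nominal / (price index/100) = 8258.6 / 1.359 = 6076.97.

₹6,076.97 trillion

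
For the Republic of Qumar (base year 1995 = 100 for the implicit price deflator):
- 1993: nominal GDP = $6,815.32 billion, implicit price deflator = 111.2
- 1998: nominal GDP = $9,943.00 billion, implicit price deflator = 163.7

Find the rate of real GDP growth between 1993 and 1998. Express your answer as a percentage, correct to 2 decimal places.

-0.90%

Deflate each year: 1993 → 6815.32/1.112 = 6128.88; 1998 → 9943.00/1.637 = 6073.92.
So real GDP changed by 6073.92/6128.88 − 1 = -0.0090, i.e. -0.90%.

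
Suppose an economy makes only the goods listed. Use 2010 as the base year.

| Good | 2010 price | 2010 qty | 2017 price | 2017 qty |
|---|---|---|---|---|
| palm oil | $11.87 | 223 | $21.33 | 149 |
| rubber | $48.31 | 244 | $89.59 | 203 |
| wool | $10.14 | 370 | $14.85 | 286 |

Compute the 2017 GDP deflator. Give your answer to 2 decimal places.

176.93

Nominal GDP 2017 = 21.33·149 + 89.59·203 + 14.85·286 = 25612.04.
Real GDP 2017 (at 2010 prices) = 11.87·149 + 48.31·203 + 10.14·286 = 14475.60.
Deflator = Nominal/Real × 100 = 25612.04/14475.60 × 100 = 176.932.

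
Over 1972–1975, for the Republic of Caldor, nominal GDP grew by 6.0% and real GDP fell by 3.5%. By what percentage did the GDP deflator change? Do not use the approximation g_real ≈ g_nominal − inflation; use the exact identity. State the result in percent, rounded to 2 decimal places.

9.84%

(1 + g_nom) = (1 + g_real)(1 + π), so π = 1.0600 / 0.9650 − 1 = 0.09845.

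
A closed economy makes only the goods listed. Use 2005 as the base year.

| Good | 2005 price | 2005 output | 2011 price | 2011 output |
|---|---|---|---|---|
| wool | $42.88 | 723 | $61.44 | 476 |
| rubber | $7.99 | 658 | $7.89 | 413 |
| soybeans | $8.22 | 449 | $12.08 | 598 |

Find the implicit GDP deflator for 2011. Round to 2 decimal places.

Nominal GDP 2011 = 61.44·476 + 7.89·413 + 12.08·598 = 39727.85.
Real GDP 2011 (at 2005 prices) = 42.88·476 + 7.99·413 + 8.22·598 = 28626.31.
Deflator = Nominal/Real × 100 = 39727.85/28626.31 × 100 = 138.781.

138.78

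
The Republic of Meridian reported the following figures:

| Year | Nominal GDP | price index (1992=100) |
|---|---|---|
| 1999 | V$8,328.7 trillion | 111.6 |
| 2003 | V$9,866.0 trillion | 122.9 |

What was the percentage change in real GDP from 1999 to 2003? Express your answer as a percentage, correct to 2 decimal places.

Real GDP 1999 = 8328.7 / 1.116 = 7462.99.
Real GDP 2003 = 9866.0 / 1.229 = 8027.66.
Real growth = 8027.66 / 7462.99 − 1 = 0.0757.

7.57%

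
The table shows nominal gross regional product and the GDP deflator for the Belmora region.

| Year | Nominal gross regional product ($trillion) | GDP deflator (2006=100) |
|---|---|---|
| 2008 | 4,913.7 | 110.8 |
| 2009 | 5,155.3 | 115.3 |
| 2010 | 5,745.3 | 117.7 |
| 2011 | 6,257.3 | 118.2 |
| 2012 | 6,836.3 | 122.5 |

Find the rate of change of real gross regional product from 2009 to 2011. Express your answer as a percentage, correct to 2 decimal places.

18.40%

Real gross regional product 2009 = 5155.3/1.153 = 4471.21.
Real gross regional product 2011 = 6257.3/1.182 = 5293.82.
Change = 5293.82/4471.21 − 1 = 0.1840.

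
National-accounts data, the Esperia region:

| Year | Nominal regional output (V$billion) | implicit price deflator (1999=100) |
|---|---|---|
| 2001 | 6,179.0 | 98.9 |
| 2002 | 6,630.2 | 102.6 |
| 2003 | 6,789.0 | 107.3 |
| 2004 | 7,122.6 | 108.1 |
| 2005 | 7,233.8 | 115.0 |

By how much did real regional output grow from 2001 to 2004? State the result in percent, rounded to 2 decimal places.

Real regional output 2001 = 6179.0/0.989 = 6247.72.
Real regional output 2004 = 7122.6/1.081 = 6588.90.
Change = 6588.90/6247.72 − 1 = 0.0546.

5.46%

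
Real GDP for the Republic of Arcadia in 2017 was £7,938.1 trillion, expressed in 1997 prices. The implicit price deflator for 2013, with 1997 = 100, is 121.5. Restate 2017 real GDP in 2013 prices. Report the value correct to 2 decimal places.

£9,644.79 trillion

Real GDP in 2013 prices = Real GDP in 1997 prices × (P_2013/P_1997) = 7938.1 × 1.215 = 9644.79.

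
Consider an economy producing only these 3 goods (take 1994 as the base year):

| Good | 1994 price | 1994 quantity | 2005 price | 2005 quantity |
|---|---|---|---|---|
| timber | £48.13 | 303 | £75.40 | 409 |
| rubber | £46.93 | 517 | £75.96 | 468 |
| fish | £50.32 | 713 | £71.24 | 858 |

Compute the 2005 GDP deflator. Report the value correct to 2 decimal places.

150.33

Nominal GDP 2005 = 75.40·409 + 75.96·468 + 71.24·858 = 127511.80.
Real GDP 2005 (at 1994 prices) = 48.13·409 + 46.93·468 + 50.32·858 = 84822.97.
Deflator = Nominal/Real × 100 = 127511.80/84822.97 × 100 = 150.327.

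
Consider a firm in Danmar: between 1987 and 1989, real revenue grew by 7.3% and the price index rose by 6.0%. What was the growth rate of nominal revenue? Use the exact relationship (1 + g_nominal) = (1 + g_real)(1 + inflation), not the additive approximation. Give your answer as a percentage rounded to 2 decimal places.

(1 + g_nom) = (1 + g_real)(1 + π) = 1.0730 × 1.0600 = 1.13738.

13.74%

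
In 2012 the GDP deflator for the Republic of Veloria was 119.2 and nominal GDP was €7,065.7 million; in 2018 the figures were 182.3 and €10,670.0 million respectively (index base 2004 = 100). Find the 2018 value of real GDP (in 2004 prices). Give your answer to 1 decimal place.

€5,853.0 million

Real GDP = Nominal / (GDP deflator/100) = 10670.0 / 1.823 = 5852.99.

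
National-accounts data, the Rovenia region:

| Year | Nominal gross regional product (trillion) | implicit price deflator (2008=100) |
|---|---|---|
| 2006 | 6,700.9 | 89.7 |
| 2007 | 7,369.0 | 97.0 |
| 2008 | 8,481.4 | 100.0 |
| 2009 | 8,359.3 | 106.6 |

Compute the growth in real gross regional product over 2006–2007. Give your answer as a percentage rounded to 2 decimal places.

Real gross regional product 2006 = 6700.9/0.897 = 7470.35.
Real gross regional product 2007 = 7369.0/0.970 = 7596.91.
Change = 7596.91/7470.35 − 1 = 0.0169.

1.69%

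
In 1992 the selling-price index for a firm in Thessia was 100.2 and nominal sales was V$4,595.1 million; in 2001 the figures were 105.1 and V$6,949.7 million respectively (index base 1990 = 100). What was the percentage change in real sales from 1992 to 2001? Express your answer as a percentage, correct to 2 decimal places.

44.19%

Real sales 1992 = 4595.1 / 1.002 = 4585.93.
Real sales 2001 = 6949.7 / 1.051 = 6612.46.
Real growth = 6612.46 / 4585.93 − 1 = 0.4419.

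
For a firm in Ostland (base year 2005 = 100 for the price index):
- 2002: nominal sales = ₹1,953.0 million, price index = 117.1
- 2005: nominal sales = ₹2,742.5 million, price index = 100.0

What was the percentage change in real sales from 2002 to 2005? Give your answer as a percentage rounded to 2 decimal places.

Deflate each year: 2002 → 1953.0/1.171 = 1667.81; 2005 → 2742.5/1.000 = 2742.50.
So real sales changed by 2742.50/1667.81 − 1 = 0.6444, i.e. 64.44%.

64.44%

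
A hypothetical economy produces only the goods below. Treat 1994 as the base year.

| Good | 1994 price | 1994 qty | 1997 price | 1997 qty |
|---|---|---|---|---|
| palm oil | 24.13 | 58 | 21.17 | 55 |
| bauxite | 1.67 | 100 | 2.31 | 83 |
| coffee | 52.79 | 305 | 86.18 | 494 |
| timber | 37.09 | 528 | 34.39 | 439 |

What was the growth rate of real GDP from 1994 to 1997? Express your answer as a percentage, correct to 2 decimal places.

Real GDP 1994 = Nominal GDP 1994 = 24.13·58 + 1.67·100 + 52.79·305 + 37.09·528 = 37251.01.
Real GDP 1997 (at 1994 prices) = 24.13·55 + 1.67·83 + 52.79·494 + 37.09·439 = 43826.53.
Real growth = 43826.53/37251.01 − 1 = 0.1765.

17.65%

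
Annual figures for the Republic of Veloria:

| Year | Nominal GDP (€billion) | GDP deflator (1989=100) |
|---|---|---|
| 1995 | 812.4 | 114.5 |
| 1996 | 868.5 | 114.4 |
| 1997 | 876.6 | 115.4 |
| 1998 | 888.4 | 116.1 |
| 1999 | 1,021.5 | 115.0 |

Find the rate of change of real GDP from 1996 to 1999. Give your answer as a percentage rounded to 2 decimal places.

17.00%

Real GDP 1996 = 868.5/1.144 = 759.18.
Real GDP 1999 = 1021.5/1.150 = 888.26.
Change = 888.26/759.18 − 1 = 0.1700.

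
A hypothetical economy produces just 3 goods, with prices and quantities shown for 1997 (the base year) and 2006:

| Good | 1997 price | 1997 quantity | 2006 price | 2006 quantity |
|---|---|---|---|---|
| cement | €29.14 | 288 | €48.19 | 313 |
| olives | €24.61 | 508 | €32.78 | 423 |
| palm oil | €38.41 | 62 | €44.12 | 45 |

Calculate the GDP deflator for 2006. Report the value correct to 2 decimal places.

145.51

Nominal GDP 2006 = 48.19·313 + 32.78·423 + 44.12·45 = 30934.81.
Real GDP 2006 (at 1997 prices) = 29.14·313 + 24.61·423 + 38.41·45 = 21259.30.
Deflator = Nominal/Real × 100 = 30934.81/21259.30 × 100 = 145.512.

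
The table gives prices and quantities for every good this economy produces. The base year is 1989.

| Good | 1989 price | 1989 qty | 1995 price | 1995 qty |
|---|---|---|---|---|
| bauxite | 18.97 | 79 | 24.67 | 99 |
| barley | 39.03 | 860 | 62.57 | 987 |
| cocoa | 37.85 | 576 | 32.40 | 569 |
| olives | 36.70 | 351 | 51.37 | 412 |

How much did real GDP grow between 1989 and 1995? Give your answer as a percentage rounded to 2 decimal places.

Real GDP 1989 = Nominal GDP 1989 = 18.97·79 + 39.03·860 + 37.85·576 + 36.70·351 = 69747.73.
Real GDP 1995 (at 1989 prices) = 18.97·99 + 39.03·987 + 37.85·569 + 36.70·412 = 77057.69.
Real growth = 77057.69/69747.73 − 1 = 0.1048.

10.48%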